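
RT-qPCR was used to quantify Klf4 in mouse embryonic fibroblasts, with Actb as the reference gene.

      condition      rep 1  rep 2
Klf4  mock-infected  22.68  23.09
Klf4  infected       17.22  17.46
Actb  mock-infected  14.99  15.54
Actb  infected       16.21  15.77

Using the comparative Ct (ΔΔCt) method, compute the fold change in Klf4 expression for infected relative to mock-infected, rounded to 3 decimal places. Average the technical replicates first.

77.172

Mean Ct: Klf4 mock-infected 22.885; Klf4 infected 17.340; Actb mock-infected 15.265; Actb infected 15.990
ΔCt(mock-infected) = 22.885 − 15.265 = 7.620
ΔCt(infected) = 17.340 − 15.990 = 1.350
ΔΔCt = 1.350 − 7.620 = -6.270
Fold change = 2^(−(-6.270)) = 2^6.270 = 77.1717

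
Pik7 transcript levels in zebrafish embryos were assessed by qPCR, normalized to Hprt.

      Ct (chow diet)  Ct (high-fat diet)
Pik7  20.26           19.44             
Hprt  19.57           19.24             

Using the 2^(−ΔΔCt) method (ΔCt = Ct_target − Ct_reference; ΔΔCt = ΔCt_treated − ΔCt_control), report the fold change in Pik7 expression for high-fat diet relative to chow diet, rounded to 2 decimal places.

1.40

ΔCt(chow diet) = 20.260 − 19.570 = 0.690
ΔCt(high-fat diet) = 19.440 − 19.240 = 0.200
ΔΔCt = 0.200 − 0.690 = -0.490
Fold change = 2^(−(-0.490)) = 2^0.490 = 1.404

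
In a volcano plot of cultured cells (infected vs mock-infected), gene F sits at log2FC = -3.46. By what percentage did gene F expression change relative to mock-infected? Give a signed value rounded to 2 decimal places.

Fold change = 2^(-3.46) = 0.0909
Percent change = (FC − 1) × 100% = (0.0909 − 1) × 100 = -90.91%

-90.91%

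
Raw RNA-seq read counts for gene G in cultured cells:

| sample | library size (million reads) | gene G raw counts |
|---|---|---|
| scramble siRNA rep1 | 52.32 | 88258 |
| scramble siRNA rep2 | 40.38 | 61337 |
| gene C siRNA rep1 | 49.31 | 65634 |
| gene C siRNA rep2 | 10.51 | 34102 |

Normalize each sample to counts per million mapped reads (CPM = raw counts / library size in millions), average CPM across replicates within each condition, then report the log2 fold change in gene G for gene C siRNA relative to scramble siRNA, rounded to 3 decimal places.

CPM(scramble siRNA rep1) = 88258 / 52.32 = 1686.8884
CPM(scramble siRNA rep2) = 61337 / 40.38 = 1518.9946
CPM(gene C siRNA rep1) = 65634 / 49.31 = 1331.0485
CPM(gene C siRNA rep2) = 34102 / 10.51 = 3244.7193
mean CPM(scramble siRNA) = 1602.9415; mean CPM(gene C siRNA) = 2287.8839
Fold change = 2287.8839 / 1602.9415 = 1.42730
log2(1.42730) = 0.5133

0.513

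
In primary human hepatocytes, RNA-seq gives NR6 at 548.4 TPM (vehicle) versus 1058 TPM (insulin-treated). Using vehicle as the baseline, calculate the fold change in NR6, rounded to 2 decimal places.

1.93

Fold change = 1058 / 548.4 = 1.929
NR6 is upregulated.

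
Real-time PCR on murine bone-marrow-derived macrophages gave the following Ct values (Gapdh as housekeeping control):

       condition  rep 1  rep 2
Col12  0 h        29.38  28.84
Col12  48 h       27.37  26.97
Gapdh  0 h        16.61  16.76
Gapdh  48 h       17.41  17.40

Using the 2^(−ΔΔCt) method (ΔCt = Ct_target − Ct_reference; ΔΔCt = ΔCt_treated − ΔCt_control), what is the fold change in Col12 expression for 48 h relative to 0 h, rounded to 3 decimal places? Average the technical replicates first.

Mean Ct: Col12 0 h 29.110; Col12 48 h 27.170; Gapdh 0 h 16.685; Gapdh 48 h 17.405
ΔCt(0 h) = 29.110 − 16.685 = 12.425
ΔCt(48 h) = 27.170 − 17.405 = 9.765
ΔΔCt = 9.765 − 12.425 = -2.660
Fold change = 2^(−(-2.660)) = 2^2.660 = 6.3203

6.320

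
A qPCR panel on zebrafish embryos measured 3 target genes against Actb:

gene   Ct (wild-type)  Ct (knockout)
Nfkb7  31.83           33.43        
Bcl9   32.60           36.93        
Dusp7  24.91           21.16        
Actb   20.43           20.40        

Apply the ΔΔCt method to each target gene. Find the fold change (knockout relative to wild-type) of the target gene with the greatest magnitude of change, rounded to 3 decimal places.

Nfkb7: ΔΔCt = (33.43−20.40) − (31.83−20.43) = 13.03 − 11.40 = 1.63; fold change = 2^-1.63 = 0.323
Bcl9: ΔΔCt = (36.93−20.40) − (32.60−20.43) = 16.53 − 12.17 = 4.36; fold change = 2^-4.36 = 0.049
Dusp7: ΔΔCt = (21.16−20.40) − (24.91−20.43) = 0.76 − 4.48 = -3.72; fold change = 2^3.72 = 13.177
Bcl9 has the largest |ΔΔCt| = 4.36.

0.049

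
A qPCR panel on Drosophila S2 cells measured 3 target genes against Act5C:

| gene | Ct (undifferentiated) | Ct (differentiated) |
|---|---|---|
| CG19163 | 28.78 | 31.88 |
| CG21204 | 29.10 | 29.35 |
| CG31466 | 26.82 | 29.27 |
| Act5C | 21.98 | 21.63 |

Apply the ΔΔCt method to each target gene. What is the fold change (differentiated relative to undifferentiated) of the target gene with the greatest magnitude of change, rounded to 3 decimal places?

CG19163: ΔΔCt = (31.88−21.63) − (28.78−21.98) = 10.25 − 6.80 = 3.45; fold change = 2^-3.45 = 0.092
CG21204: ΔΔCt = (29.35−21.63) − (29.10−21.98) = 7.72 − 7.12 = 0.60; fold change = 2^-0.60 = 0.660
CG31466: ΔΔCt = (29.27−21.63) − (26.82−21.98) = 7.64 − 4.84 = 2.80; fold change = 2^-2.80 = 0.144
CG19163 has the largest |ΔΔCt| = 3.45.

0.092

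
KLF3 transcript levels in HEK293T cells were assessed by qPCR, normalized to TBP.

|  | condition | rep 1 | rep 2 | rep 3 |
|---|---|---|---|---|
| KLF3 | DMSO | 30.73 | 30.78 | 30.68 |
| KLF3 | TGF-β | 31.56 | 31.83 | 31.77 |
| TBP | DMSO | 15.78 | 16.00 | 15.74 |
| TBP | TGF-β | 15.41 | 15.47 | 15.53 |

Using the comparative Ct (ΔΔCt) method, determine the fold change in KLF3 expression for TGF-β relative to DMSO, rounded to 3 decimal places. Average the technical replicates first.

Mean Ct: KLF3 DMSO 30.730; KLF3 TGF-β 31.720; TBP DMSO 15.840; TBP TGF-β 15.470
ΔCt(DMSO) = 30.730 − 15.840 = 14.890
ΔCt(TGF-β) = 31.720 − 15.470 = 16.250
ΔΔCt = 16.250 − 14.890 = 1.360
Fold change = 2^(−1.360) = 0.3896

0.390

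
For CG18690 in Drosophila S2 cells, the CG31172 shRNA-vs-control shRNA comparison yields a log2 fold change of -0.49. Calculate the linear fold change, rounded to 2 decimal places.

0.71

Fold change = 2^(-0.49) = 0.712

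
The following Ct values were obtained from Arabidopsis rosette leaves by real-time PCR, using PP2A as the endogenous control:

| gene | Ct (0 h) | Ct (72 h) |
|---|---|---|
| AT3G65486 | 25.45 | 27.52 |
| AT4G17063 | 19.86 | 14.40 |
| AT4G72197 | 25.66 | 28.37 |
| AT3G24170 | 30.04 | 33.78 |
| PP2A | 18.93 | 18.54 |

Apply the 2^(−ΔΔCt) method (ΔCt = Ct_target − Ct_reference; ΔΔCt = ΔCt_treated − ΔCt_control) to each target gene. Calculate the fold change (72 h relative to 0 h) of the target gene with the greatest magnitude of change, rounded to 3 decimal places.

33.591

AT3G65486: ΔΔCt = (27.52−18.54) − (25.45−18.93) = 8.98 − 6.52 = 2.46; fold change = 2^-2.46 = 0.182
AT4G17063: ΔΔCt = (14.40−18.54) − (19.86−18.93) = -4.14 − 0.93 = -5.07; fold change = 2^5.07 = 33.591
AT4G72197: ΔΔCt = (28.37−18.54) − (25.66−18.93) = 9.83 − 6.73 = 3.10; fold change = 2^-3.10 = 0.117
AT3G24170: ΔΔCt = (33.78−18.54) − (30.04−18.93) = 15.24 − 11.11 = 4.13; fold change = 2^-4.13 = 0.057
AT4G17063 has the largest |ΔΔCt| = 5.07.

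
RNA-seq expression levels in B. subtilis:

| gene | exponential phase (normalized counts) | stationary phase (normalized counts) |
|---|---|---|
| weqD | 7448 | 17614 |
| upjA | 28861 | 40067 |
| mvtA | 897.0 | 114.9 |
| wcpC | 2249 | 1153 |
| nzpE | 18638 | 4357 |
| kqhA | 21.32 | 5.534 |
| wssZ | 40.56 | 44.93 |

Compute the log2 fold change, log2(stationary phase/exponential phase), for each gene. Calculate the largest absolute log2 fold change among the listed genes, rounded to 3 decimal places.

log2(17614/7448) = 1.242  (weqD)
log2(40067/28861) = 0.473  (upjA)
log2(114.9/897.0) = -2.965  (mvtA)
log2(1153/2249) = -0.964  (wcpC)
log2(4357/18638) = -2.097  (nzpE)
log2(5.534/21.32) = -1.946  (kqhA)
log2(44.93/40.56) = 0.148  (wssZ)
The largest magnitude belongs to mvtA.

2.965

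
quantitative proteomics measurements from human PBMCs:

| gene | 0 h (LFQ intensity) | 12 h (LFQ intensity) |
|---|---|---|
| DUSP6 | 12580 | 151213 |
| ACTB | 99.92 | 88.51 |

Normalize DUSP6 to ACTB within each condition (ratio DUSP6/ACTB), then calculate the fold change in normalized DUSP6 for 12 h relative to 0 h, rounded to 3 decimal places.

13.570

DUSP6/ACTB (0 h) = 12580 / 99.92 = 125.9
DUSP6/ACTB (12 h) = 151213 / 88.51 = 1708.4
Fold change = 1708.4 / 125.9 = 13.5696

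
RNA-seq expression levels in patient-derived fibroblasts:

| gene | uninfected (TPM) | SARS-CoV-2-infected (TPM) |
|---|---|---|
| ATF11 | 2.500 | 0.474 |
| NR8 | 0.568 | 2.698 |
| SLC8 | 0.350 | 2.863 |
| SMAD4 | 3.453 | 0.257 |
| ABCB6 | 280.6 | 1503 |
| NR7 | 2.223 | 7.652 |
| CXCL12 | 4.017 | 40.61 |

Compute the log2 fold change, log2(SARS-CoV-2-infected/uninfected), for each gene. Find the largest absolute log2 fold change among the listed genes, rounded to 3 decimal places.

log2(0.474/2.500) = -2.399  (ATF11)
log2(2.698/0.568) = 2.248  (NR8)
log2(2.863/0.350) = 3.032  (SLC8)
log2(0.257/3.453) = -3.748  (SMAD4)
log2(1503/280.6) = 2.421  (ABCB6)
log2(7.652/2.223) = 1.783  (NR7)
log2(40.61/4.017) = 3.338  (CXCL12)
The largest magnitude belongs to SMAD4.

3.748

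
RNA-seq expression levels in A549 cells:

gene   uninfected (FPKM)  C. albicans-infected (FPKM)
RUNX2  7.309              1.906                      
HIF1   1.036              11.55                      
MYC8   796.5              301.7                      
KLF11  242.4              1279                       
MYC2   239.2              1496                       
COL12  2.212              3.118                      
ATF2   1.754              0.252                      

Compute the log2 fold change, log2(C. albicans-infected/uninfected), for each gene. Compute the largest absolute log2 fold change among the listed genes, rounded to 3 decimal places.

3.479

log2(1.906/7.309) = -1.939  (RUNX2)
log2(11.55/1.036) = 3.479  (HIF1)
log2(301.7/796.5) = -1.401  (MYC8)
log2(1279/242.4) = 2.400  (KLF11)
log2(1496/239.2) = 2.645  (MYC2)
log2(3.118/2.212) = 0.495  (COL12)
log2(0.252/1.754) = -2.799  (ATF2)
The largest magnitude belongs to HIF1.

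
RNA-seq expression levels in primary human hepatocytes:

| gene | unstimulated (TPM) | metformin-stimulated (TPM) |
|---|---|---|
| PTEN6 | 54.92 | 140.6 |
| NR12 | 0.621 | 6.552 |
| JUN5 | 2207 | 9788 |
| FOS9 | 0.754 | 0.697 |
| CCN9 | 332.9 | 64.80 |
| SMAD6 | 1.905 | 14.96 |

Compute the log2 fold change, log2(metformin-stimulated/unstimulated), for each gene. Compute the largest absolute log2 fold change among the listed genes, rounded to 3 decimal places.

3.399

log2(140.6/54.92) = 1.356  (PTEN6)
log2(6.552/0.621) = 3.399  (NR12)
log2(9788/2207) = 2.149  (JUN5)
log2(0.697/0.754) = -0.113  (FOS9)
log2(64.80/332.9) = -2.361  (CCN9)
log2(14.96/1.905) = 2.973  (SMAD6)
The largest magnitude belongs to NR12.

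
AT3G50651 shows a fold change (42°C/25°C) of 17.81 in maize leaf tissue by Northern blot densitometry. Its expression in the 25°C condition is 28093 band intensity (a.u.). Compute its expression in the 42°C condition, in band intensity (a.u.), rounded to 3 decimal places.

42°C expression = 28093 × 17.81 = 500336.330

500336.330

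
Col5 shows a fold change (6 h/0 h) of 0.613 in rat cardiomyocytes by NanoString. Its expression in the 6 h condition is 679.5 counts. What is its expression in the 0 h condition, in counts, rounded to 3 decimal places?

0 h expression = 679.5 / 0.613 = 1108.483

1108.483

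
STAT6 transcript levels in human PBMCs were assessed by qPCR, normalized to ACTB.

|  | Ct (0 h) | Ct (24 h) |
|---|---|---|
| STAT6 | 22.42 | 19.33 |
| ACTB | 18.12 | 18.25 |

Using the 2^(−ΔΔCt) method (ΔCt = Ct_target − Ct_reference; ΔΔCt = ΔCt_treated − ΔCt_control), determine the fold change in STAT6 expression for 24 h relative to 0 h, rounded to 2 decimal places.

ΔCt(0 h) = 22.420 − 18.120 = 4.300
ΔCt(24 h) = 19.330 − 18.250 = 1.080
ΔΔCt = 1.080 − 4.300 = -3.220
Fold change = 2^(−(-3.220)) = 2^3.220 = 9.318

9.32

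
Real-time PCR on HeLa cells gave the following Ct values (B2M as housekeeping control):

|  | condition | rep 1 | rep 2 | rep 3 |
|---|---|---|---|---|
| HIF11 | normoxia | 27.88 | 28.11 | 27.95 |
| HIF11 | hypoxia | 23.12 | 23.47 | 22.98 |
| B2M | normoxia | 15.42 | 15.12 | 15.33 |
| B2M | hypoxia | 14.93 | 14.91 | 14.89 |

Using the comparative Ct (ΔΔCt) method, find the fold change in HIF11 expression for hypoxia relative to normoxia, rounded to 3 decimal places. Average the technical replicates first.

21.259

Mean Ct: HIF11 normoxia 27.980; HIF11 hypoxia 23.190; B2M normoxia 15.290; B2M hypoxia 14.910
ΔCt(normoxia) = 27.980 − 15.290 = 12.690
ΔCt(hypoxia) = 23.190 − 14.910 = 8.280
ΔΔCt = 8.280 − 12.690 = -4.410
Fold change = 2^(−(-4.410)) = 2^4.410 = 21.2590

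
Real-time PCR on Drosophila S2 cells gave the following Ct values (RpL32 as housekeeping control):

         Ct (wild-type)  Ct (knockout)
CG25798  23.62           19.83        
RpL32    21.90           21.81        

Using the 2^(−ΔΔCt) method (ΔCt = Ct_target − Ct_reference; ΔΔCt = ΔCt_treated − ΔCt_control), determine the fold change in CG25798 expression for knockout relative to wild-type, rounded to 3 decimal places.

12.996

ΔCt(wild-type) = 23.620 − 21.900 = 1.720
ΔCt(knockout) = 19.830 − 21.810 = -1.980
ΔΔCt = -1.980 − 1.720 = -3.700
Fold change = 2^(−(-3.700)) = 2^3.700 = 12.9960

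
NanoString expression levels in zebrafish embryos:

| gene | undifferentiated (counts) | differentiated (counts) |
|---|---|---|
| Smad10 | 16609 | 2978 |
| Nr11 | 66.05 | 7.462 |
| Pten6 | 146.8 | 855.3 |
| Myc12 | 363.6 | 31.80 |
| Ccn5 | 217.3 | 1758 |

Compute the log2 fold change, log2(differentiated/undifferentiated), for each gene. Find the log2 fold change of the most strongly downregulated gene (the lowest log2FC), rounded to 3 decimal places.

log2(2978/16609) = -2.480  (Smad10)
log2(7.462/66.05) = -3.146  (Nr11)
log2(855.3/146.8) = 2.543  (Pten6)
log2(31.80/363.6) = -3.515  (Myc12)
log2(1758/217.3) = 3.016  (Ccn5)
Myc12 is most strongly downregulated.

-3.515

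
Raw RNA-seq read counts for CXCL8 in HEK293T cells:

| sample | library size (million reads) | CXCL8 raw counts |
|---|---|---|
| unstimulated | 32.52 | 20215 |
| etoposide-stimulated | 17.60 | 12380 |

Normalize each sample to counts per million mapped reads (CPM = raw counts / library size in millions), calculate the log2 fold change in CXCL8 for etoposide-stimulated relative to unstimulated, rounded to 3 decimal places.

CPM(unstimulated) = 20215 / 32.52 = 621.6175
CPM(etoposide-stimulated) = 12380 / 17.60 = 703.4091
Fold change = 703.4091 / 621.6175 = 1.13158
log2(1.13158) = 0.1783

0.178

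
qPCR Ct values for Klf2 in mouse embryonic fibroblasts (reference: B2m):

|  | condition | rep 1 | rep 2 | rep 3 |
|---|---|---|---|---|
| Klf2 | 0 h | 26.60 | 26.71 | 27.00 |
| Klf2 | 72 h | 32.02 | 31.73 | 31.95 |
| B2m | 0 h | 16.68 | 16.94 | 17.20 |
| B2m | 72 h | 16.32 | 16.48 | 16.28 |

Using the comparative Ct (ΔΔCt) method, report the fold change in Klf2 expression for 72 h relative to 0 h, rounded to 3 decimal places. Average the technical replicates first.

0.019

Mean Ct: Klf2 0 h 26.770; Klf2 72 h 31.900; B2m 0 h 16.940; B2m 72 h 16.360
ΔCt(0 h) = 26.770 − 16.940 = 9.830
ΔCt(72 h) = 31.900 − 16.360 = 15.540
ΔΔCt = 15.540 − 9.830 = 5.710
Fold change = 2^(−5.710) = 0.0191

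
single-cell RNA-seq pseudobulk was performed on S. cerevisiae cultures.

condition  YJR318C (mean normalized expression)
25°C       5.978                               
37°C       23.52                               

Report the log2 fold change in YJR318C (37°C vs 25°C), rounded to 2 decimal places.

Fold change = 23.52 / 5.978 = 3.9344
log2(3.9344) = 1.976

1.98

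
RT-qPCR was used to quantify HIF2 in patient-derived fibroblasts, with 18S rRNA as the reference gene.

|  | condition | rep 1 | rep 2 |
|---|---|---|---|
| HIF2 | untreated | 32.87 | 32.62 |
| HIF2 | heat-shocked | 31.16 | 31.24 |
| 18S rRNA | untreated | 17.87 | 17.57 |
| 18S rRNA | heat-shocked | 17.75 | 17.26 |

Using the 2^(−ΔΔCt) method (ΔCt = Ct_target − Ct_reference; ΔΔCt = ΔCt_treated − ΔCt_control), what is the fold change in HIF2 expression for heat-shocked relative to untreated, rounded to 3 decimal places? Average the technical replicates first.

2.514

Mean Ct: HIF2 untreated 32.745; HIF2 heat-shocked 31.200; 18S rRNA untreated 17.720; 18S rRNA heat-shocked 17.505
ΔCt(untreated) = 32.745 − 17.720 = 15.025
ΔCt(heat-shocked) = 31.200 − 17.505 = 13.695
ΔΔCt = 13.695 − 15.025 = -1.330
Fold change = 2^(−(-1.330)) = 2^1.330 = 2.5140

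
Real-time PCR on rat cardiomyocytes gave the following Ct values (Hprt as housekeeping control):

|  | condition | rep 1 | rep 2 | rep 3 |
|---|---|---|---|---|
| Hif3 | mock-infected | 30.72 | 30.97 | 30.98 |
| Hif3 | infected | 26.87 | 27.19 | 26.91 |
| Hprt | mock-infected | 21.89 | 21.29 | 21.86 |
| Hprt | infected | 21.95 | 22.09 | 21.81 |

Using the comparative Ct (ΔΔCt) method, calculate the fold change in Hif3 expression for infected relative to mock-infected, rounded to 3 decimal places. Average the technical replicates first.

Mean Ct: Hif3 mock-infected 30.890; Hif3 infected 26.990; Hprt mock-infected 21.680; Hprt infected 21.950
ΔCt(mock-infected) = 30.890 − 21.680 = 9.210
ΔCt(infected) = 26.990 − 21.950 = 5.040
ΔΔCt = 5.040 − 9.210 = -4.170
Fold change = 2^(−(-4.170)) = 2^4.170 = 18.0009

18.001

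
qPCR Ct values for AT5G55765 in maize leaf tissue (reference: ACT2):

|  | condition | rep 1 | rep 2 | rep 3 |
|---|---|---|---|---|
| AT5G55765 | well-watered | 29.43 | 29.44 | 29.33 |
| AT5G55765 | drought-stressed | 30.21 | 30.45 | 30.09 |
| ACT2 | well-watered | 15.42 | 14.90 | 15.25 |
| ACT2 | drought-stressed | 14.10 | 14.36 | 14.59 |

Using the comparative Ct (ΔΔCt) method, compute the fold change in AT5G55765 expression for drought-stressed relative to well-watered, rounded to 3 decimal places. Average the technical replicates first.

0.310

Mean Ct: AT5G55765 well-watered 29.400; AT5G55765 drought-stressed 30.250; ACT2 well-watered 15.190; ACT2 drought-stressed 14.350
ΔCt(well-watered) = 29.400 − 15.190 = 14.210
ΔCt(drought-stressed) = 30.250 − 14.350 = 15.900
ΔΔCt = 15.900 − 14.210 = 1.690
Fold change = 2^(−1.690) = 0.3099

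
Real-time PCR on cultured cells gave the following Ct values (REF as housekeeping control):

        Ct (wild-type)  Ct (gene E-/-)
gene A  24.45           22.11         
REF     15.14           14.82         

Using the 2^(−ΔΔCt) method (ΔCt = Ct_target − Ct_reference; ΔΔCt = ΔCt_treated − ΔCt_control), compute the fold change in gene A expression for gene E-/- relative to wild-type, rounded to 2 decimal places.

4.06

ΔCt(wild-type) = 24.450 − 15.140 = 9.310
ΔCt(gene E-/-) = 22.110 − 14.820 = 7.290
ΔΔCt = 7.290 − 9.310 = -2.020
Fold change = 2^(−(-2.020)) = 2^2.020 = 4.056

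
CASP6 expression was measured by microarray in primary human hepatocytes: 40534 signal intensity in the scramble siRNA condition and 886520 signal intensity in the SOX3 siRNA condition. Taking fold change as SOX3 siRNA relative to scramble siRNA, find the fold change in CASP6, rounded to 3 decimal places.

21.871

Fold change = 886520 / 40534 = 21.8710
CASP6 is upregulated.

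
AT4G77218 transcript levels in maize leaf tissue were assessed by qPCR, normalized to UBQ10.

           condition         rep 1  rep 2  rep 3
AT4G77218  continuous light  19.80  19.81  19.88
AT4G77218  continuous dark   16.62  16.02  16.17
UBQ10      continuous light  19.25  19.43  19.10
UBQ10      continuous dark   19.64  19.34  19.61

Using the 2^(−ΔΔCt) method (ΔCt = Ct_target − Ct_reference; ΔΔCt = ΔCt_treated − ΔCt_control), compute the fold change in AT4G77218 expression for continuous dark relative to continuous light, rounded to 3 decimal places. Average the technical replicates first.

Mean Ct: AT4G77218 continuous light 19.830; AT4G77218 continuous dark 16.270; UBQ10 continuous light 19.260; UBQ10 continuous dark 19.530
ΔCt(continuous light) = 19.830 − 19.260 = 0.570
ΔCt(continuous dark) = 16.270 − 19.530 = -3.260
ΔΔCt = -3.260 − 0.570 = -3.830
Fold change = 2^(−(-3.830)) = 2^3.830 = 14.2215

14.221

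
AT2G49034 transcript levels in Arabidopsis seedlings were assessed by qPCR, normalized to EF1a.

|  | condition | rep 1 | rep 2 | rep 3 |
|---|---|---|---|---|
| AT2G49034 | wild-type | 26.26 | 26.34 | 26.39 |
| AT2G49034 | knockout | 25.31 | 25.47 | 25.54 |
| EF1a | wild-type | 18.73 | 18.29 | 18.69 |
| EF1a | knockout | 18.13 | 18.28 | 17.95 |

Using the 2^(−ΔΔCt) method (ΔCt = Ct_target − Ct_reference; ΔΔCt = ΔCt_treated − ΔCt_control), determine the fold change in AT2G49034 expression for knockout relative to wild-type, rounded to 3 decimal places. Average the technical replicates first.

Mean Ct: AT2G49034 wild-type 26.330; AT2G49034 knockout 25.440; EF1a wild-type 18.570; EF1a knockout 18.120
ΔCt(wild-type) = 26.330 − 18.570 = 7.760
ΔCt(knockout) = 25.440 − 18.120 = 7.320
ΔΔCt = 7.320 − 7.760 = -0.440
Fold change = 2^(−(-0.440)) = 2^0.440 = 1.3566

1.357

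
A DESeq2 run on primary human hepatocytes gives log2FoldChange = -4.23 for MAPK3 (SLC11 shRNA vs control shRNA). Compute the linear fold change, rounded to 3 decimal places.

Fold change = 2^(-4.23) = 0.0533
That is, MAPK3 drops to 5.3% of the control shRNA level.

0.053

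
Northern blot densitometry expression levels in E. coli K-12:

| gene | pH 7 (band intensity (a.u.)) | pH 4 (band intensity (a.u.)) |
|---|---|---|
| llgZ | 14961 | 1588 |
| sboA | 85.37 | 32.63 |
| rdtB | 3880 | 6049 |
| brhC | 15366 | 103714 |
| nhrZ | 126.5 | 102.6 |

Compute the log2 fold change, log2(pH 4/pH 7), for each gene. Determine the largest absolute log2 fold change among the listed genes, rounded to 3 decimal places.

log2(1588/14961) = -3.236  (llgZ)
log2(32.63/85.37) = -1.388  (sboA)
log2(6049/3880) = 0.641  (rdtB)
log2(103714/15366) = 2.755  (brhC)
log2(102.6/126.5) = -0.302  (nhrZ)
The largest magnitude belongs to llgZ.

3.236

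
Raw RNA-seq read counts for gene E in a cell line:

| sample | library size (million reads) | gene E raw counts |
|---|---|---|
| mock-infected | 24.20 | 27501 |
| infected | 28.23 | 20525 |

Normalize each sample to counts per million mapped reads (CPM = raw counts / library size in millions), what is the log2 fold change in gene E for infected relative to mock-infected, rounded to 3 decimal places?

CPM(mock-infected) = 27501 / 24.20 = 1136.4050
CPM(infected) = 20525 / 28.23 = 727.0634
Fold change = 727.0634 / 1136.4050 = 0.63979
log2(0.63979) = -0.6443

-0.644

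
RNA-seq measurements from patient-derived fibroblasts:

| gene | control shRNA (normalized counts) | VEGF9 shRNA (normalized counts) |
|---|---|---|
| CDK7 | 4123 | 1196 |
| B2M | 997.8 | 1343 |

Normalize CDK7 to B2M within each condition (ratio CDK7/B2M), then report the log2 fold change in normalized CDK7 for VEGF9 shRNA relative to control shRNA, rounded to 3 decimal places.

CDK7/B2M (control shRNA) = 4123 / 997.8 = 4.1321
CDK7/B2M (VEGF9 shRNA) = 1196 / 1343 = 0.89054
Fold change = 0.89054 / 4.1321 = 0.2155
log2(0.2155) = -2.2141

-2.214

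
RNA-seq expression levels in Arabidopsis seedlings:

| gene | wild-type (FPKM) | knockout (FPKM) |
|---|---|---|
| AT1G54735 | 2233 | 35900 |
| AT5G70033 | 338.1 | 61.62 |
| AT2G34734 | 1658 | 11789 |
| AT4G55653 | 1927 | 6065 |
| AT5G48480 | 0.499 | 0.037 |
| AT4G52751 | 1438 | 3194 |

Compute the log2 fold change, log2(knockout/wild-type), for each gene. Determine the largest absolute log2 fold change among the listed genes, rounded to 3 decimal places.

4.007

log2(35900/2233) = 4.007  (AT1G54735)
log2(61.62/338.1) = -2.456  (AT5G70033)
log2(11789/1658) = 2.830  (AT2G34734)
log2(6065/1927) = 1.654  (AT4G55653)
log2(0.037/0.499) = -3.753  (AT5G48480)
log2(3194/1438) = 1.151  (AT4G52751)
The largest magnitude belongs to AT1G54735.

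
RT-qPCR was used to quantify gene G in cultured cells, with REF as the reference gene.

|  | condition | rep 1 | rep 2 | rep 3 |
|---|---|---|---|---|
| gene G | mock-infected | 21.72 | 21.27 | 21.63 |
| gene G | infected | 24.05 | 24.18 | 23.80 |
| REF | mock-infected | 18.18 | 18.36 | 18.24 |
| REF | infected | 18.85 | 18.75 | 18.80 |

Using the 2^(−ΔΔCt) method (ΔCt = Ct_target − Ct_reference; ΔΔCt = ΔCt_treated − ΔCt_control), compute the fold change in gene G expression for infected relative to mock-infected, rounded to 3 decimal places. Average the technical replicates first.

0.262

Mean Ct: gene G mock-infected 21.540; gene G infected 24.010; REF mock-infected 18.260; REF infected 18.800
ΔCt(mock-infected) = 21.540 − 18.260 = 3.280
ΔCt(infected) = 24.010 − 18.800 = 5.210
ΔΔCt = 5.210 − 3.280 = 1.930
Fold change = 2^(−1.930) = 0.2624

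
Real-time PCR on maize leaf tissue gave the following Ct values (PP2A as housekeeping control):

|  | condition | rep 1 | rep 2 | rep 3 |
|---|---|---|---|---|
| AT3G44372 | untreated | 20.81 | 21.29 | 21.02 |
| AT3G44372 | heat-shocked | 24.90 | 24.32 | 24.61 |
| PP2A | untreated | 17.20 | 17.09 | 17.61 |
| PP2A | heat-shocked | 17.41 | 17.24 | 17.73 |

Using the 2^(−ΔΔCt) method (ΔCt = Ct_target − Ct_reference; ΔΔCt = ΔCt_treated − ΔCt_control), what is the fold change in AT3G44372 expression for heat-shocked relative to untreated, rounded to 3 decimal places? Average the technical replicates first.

0.094

Mean Ct: AT3G44372 untreated 21.040; AT3G44372 heat-shocked 24.610; PP2A untreated 17.300; PP2A heat-shocked 17.460
ΔCt(untreated) = 21.040 − 17.300 = 3.740
ΔCt(heat-shocked) = 24.610 − 17.460 = 7.150
ΔΔCt = 7.150 − 3.740 = 3.410
Fold change = 2^(−3.410) = 0.0941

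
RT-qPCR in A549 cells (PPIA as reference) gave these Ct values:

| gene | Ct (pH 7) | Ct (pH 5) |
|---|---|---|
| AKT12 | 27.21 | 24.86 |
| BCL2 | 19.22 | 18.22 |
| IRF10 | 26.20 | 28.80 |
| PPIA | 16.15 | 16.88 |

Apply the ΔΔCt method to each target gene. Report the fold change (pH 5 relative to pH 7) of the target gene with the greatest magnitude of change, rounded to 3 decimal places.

8.456

AKT12: ΔΔCt = (24.86−16.88) − (27.21−16.15) = 7.98 − 11.06 = -3.08; fold change = 2^3.08 = 8.456
BCL2: ΔΔCt = (18.22−16.88) − (19.22−16.15) = 1.34 − 3.07 = -1.73; fold change = 2^1.73 = 3.317
IRF10: ΔΔCt = (28.80−16.88) − (26.20−16.15) = 11.92 − 10.05 = 1.87; fold change = 2^-1.87 = 0.274
AKT12 has the largest |ΔΔCt| = 3.08.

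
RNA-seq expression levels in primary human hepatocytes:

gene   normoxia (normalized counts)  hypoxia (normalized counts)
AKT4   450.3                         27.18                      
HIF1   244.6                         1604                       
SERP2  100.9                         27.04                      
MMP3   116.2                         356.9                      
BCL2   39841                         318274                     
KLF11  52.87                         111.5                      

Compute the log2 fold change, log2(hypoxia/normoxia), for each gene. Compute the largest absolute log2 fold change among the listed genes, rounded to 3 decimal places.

4.050

log2(27.18/450.3) = -4.050  (AKT4)
log2(1604/244.6) = 2.713  (HIF1)
log2(27.04/100.9) = -1.900  (SERP2)
log2(356.9/116.2) = 1.619  (MMP3)
log2(318274/39841) = 2.998  (BCL2)
log2(111.5/52.87) = 1.077  (KLF11)
The largest magnitude belongs to AKT4.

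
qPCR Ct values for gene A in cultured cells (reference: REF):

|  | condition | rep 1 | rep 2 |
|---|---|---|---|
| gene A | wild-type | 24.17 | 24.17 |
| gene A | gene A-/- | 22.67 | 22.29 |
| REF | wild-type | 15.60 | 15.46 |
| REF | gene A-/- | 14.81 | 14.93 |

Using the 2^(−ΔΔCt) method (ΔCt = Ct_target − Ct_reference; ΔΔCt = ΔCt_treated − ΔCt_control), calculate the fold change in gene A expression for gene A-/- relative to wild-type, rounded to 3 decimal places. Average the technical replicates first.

2.042

Mean Ct: gene A wild-type 24.170; gene A gene A-/- 22.480; REF wild-type 15.530; REF gene A-/- 14.870
ΔCt(wild-type) = 24.170 − 15.530 = 8.640
ΔCt(gene A-/-) = 22.480 − 14.870 = 7.610
ΔΔCt = 7.610 − 8.640 = -1.030
Fold change = 2^(−(-1.030)) = 2^1.030 = 2.0420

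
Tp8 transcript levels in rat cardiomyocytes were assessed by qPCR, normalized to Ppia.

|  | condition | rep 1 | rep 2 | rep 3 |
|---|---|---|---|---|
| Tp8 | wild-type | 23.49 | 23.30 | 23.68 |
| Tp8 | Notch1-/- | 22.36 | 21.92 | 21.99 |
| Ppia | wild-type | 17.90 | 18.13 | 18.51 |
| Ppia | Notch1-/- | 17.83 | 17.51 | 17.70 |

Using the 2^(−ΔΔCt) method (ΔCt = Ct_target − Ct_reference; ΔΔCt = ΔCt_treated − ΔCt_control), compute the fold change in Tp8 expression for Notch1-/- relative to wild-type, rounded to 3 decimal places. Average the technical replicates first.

1.866

Mean Ct: Tp8 wild-type 23.490; Tp8 Notch1-/- 22.090; Ppia wild-type 18.180; Ppia Notch1-/- 17.680
ΔCt(wild-type) = 23.490 − 18.180 = 5.310
ΔCt(Notch1-/-) = 22.090 − 17.680 = 4.410
ΔΔCt = 4.410 − 5.310 = -0.900
Fold change = 2^(−(-0.900)) = 2^0.900 = 1.8661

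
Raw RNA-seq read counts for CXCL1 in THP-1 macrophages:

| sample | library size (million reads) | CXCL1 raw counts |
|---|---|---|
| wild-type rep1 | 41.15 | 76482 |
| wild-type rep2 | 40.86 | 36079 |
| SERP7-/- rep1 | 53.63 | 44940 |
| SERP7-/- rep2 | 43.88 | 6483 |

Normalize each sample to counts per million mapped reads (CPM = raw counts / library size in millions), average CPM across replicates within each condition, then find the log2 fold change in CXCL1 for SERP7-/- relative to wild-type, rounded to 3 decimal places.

-1.476

CPM(wild-type rep1) = 76482 / 41.15 = 1858.6148
CPM(wild-type rep2) = 36079 / 40.86 = 882.9907
CPM(SERP7-/- rep1) = 44940 / 53.63 = 837.9638
CPM(SERP7-/- rep2) = 6483 / 43.88 = 147.7438
mean CPM(wild-type) = 1370.8028; mean CPM(SERP7-/-) = 492.8538
Fold change = 492.8538 / 1370.8028 = 0.35954
log2(0.35954) = -1.4758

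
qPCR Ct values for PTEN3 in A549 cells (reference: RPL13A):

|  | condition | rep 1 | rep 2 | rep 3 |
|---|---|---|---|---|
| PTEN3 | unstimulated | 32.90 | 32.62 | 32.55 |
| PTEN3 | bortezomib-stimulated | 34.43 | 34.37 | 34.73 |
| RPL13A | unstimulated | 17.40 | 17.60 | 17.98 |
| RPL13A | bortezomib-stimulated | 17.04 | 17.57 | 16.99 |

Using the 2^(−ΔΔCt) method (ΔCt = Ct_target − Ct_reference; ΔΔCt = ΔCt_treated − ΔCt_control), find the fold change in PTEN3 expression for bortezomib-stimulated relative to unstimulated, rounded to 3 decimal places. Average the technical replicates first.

Mean Ct: PTEN3 unstimulated 32.690; PTEN3 bortezomib-stimulated 34.510; RPL13A unstimulated 17.660; RPL13A bortezomib-stimulated 17.200
ΔCt(unstimulated) = 32.690 − 17.660 = 15.030
ΔCt(bortezomib-stimulated) = 34.510 − 17.200 = 17.310
ΔΔCt = 17.310 − 15.030 = 2.280
Fold change = 2^(−2.280) = 0.2059

0.206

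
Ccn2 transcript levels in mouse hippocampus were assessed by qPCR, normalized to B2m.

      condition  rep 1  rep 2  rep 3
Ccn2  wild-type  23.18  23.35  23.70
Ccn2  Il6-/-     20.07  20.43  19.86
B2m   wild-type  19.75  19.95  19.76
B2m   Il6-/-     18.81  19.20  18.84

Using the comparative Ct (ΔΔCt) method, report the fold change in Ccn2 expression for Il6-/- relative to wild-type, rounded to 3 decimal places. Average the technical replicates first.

5.352

Mean Ct: Ccn2 wild-type 23.410; Ccn2 Il6-/- 20.120; B2m wild-type 19.820; B2m Il6-/- 18.950
ΔCt(wild-type) = 23.410 − 19.820 = 3.590
ΔCt(Il6-/-) = 20.120 − 18.950 = 1.170
ΔΔCt = 1.170 − 3.590 = -2.420
Fold change = 2^(−(-2.420)) = 2^2.420 = 5.3517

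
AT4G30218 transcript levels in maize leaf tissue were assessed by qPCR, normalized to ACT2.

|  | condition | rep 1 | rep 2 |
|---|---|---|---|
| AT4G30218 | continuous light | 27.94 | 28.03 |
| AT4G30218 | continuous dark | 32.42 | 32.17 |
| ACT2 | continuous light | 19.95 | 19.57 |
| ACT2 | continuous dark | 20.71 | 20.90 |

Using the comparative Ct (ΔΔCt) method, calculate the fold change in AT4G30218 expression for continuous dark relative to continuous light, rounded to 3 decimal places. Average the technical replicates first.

Mean Ct: AT4G30218 continuous light 27.985; AT4G30218 continuous dark 32.295; ACT2 continuous light 19.760; ACT2 continuous dark 20.805
ΔCt(continuous light) = 27.985 − 19.760 = 8.225
ΔCt(continuous dark) = 32.295 − 20.805 = 11.490
ΔΔCt = 11.490 − 8.225 = 3.265
Fold change = 2^(−3.265) = 0.1040

0.104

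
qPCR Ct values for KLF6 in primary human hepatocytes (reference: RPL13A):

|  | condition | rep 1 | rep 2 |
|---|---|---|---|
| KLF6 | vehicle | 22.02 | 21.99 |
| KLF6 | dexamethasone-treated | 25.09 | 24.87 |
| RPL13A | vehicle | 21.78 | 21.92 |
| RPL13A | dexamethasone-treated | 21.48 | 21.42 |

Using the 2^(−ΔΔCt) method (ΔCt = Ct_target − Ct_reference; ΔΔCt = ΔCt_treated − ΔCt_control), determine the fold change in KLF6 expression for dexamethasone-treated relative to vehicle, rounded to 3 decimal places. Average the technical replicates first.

0.096

Mean Ct: KLF6 vehicle 22.005; KLF6 dexamethasone-treated 24.980; RPL13A vehicle 21.850; RPL13A dexamethasone-treated 21.450
ΔCt(vehicle) = 22.005 − 21.850 = 0.155
ΔCt(dexamethasone-treated) = 24.980 − 21.450 = 3.530
ΔΔCt = 3.530 − 0.155 = 3.375
Fold change = 2^(−3.375) = 0.0964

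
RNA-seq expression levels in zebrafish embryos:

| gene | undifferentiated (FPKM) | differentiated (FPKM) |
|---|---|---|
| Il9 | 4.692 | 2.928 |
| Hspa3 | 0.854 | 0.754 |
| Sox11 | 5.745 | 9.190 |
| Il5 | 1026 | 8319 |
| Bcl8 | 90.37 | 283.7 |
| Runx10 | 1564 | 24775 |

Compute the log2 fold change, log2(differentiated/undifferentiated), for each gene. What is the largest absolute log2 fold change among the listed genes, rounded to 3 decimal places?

3.986

log2(2.928/4.692) = -0.680  (Il9)
log2(0.754/0.854) = -0.180  (Hspa3)
log2(9.190/5.745) = 0.678  (Sox11)
log2(8319/1026) = 3.019  (Il5)
log2(283.7/90.37) = 1.650  (Bcl8)
log2(24775/1564) = 3.986  (Runx10)
The largest magnitude belongs to Runx10.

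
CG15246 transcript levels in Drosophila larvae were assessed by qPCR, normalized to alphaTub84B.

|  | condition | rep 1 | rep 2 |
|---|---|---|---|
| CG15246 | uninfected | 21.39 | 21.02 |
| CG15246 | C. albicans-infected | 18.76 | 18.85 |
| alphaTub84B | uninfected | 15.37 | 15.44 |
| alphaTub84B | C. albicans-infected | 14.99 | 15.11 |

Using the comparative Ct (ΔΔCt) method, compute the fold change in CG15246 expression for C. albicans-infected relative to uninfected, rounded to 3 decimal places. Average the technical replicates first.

Mean Ct: CG15246 uninfected 21.205; CG15246 C. albicans-infected 18.805; alphaTub84B uninfected 15.405; alphaTub84B C. albicans-infected 15.050
ΔCt(uninfected) = 21.205 − 15.405 = 5.800
ΔCt(C. albicans-infected) = 18.805 − 15.050 = 3.755
ΔΔCt = 3.755 − 5.800 = -2.045
Fold change = 2^(−(-2.045)) = 2^2.045 = 4.1267

4.127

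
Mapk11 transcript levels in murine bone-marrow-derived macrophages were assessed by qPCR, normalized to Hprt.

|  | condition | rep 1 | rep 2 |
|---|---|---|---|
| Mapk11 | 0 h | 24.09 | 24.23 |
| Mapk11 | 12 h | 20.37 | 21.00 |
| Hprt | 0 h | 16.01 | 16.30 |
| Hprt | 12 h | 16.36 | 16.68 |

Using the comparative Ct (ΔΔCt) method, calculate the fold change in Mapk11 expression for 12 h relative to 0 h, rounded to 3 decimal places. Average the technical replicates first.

Mean Ct: Mapk11 0 h 24.160; Mapk11 12 h 20.685; Hprt 0 h 16.155; Hprt 12 h 16.520
ΔCt(0 h) = 24.160 − 16.155 = 8.005
ΔCt(12 h) = 20.685 − 16.520 = 4.165
ΔΔCt = 4.165 − 8.005 = -3.840
Fold change = 2^(−(-3.840)) = 2^3.840 = 14.3204

14.320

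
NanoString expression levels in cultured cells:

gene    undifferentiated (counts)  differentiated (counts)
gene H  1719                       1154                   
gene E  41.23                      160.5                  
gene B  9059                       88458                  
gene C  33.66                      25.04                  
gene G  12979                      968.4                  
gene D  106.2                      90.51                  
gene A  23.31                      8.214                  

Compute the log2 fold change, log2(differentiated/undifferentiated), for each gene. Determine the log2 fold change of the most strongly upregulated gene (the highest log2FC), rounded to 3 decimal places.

log2(1154/1719) = -0.575  (gene H)
log2(160.5/41.23) = 1.961  (gene E)
log2(88458/9059) = 3.288  (gene B)
log2(25.04/33.66) = -0.427  (gene C)
log2(968.4/12979) = -3.744  (gene G)
log2(90.51/106.2) = -0.231  (gene D)
log2(8.214/23.31) = -1.505  (gene A)
gene B is most strongly upregulated.

3.288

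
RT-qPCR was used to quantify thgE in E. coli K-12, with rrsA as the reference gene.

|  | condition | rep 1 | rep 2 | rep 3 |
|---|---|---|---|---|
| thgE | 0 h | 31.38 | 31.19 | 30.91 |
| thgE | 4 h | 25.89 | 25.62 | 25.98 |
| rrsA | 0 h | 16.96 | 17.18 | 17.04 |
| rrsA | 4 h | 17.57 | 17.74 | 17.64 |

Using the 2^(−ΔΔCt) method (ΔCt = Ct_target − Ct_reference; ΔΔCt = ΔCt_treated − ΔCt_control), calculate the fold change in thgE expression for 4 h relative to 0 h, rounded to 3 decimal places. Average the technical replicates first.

60.548

Mean Ct: thgE 0 h 31.160; thgE 4 h 25.830; rrsA 0 h 17.060; rrsA 4 h 17.650
ΔCt(0 h) = 31.160 − 17.060 = 14.100
ΔCt(4 h) = 25.830 − 17.650 = 8.180
ΔΔCt = 8.180 − 14.100 = -5.920
Fold change = 2^(−(-5.920)) = 2^5.920 = 60.5477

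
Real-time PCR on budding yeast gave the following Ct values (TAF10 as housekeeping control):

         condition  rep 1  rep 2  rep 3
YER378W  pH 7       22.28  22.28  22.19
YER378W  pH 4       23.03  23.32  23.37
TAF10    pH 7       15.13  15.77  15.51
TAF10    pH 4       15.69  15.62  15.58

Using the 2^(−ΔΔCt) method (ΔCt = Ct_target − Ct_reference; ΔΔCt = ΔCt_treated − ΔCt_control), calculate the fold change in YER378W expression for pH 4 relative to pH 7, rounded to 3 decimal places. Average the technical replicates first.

0.563

Mean Ct: YER378W pH 7 22.250; YER378W pH 4 23.240; TAF10 pH 7 15.470; TAF10 pH 4 15.630
ΔCt(pH 7) = 22.250 − 15.470 = 6.780
ΔCt(pH 4) = 23.240 − 15.630 = 7.610
ΔΔCt = 7.610 − 6.780 = 0.830
Fold change = 2^(−0.830) = 0.5625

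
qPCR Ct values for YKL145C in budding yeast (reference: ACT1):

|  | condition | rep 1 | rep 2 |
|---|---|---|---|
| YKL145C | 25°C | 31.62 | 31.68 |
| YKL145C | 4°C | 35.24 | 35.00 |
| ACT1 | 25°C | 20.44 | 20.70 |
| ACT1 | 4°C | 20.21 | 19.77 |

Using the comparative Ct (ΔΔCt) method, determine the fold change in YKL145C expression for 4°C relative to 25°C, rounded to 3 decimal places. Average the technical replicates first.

Mean Ct: YKL145C 25°C 31.650; YKL145C 4°C 35.120; ACT1 25°C 20.570; ACT1 4°C 19.990
ΔCt(25°C) = 31.650 − 20.570 = 11.080
ΔCt(4°C) = 35.120 − 19.990 = 15.130
ΔΔCt = 15.130 − 11.080 = 4.050
Fold change = 2^(−4.050) = 0.0604

0.060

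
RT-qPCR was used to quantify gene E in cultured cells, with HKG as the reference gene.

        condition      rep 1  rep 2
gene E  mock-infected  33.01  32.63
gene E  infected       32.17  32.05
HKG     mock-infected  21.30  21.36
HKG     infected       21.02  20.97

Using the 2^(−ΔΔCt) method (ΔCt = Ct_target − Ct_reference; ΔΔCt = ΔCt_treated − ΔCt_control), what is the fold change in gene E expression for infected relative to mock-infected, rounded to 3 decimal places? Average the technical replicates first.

Mean Ct: gene E mock-infected 32.820; gene E infected 32.110; HKG mock-infected 21.330; HKG infected 20.995
ΔCt(mock-infected) = 32.820 − 21.330 = 11.490
ΔCt(infected) = 32.110 − 20.995 = 11.115
ΔΔCt = 11.115 − 11.490 = -0.375
Fold change = 2^(−(-0.375)) = 2^0.375 = 1.2968

1.297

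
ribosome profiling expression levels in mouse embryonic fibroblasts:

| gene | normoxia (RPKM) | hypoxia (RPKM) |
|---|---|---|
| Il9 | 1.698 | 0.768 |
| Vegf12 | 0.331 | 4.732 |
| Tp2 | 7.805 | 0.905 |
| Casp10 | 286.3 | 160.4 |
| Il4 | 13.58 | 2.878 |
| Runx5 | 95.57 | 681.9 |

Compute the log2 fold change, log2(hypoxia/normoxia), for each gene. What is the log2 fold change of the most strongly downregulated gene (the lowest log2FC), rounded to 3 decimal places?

-3.108

log2(0.768/1.698) = -1.145  (Il9)
log2(4.732/0.331) = 3.838  (Vegf12)
log2(0.905/7.805) = -3.108  (Tp2)
log2(160.4/286.3) = -0.836  (Casp10)
log2(2.878/13.58) = -2.238  (Il4)
log2(681.9/95.57) = 2.835  (Runx5)
Tp2 is most strongly downregulated.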